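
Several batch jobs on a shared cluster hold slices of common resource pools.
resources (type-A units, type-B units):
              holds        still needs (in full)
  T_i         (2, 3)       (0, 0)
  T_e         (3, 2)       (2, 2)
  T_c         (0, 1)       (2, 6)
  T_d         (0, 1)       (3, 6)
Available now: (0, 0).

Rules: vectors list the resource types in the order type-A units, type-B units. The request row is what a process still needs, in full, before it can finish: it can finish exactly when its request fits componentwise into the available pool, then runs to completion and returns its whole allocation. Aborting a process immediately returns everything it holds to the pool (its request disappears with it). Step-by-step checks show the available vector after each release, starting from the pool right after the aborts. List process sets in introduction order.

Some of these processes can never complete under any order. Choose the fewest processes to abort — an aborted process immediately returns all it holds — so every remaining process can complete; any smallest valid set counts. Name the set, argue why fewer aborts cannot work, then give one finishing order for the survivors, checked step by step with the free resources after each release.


Abort T_c.
Key observation: before aborting T_c, T_d was permanently blocked — no order could ever run it; afterwards it completes at step 3.
No smaller set exists: with zero aborts the deadlock remains.
The survivors complete as T_i, T_e, T_d. Walking it through (starting from the post-abort pool):
  pool = (0, 1)
  T_i: need (0, 0) fits (0, 1); releases (2, 3), pool now (2, 4)
  T_e: need (2, 2) fits (2, 4); releases (3, 2), pool now (5, 6)
  T_d: need (3, 6) fits (5, 6); releases (0, 1), pool now (5, 7)


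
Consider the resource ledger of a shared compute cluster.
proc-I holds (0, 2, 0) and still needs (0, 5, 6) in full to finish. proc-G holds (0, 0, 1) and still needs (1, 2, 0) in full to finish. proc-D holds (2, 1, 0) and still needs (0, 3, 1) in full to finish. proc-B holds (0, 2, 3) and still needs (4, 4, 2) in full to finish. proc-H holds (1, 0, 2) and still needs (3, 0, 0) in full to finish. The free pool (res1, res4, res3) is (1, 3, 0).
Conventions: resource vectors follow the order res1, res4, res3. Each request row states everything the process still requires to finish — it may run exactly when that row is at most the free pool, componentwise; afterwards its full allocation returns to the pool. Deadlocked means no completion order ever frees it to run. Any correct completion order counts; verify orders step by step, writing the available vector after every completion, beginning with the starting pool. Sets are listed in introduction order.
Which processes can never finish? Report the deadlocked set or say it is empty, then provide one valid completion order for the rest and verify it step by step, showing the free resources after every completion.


Nothing here is deadlocked.
Key observation: beginning at proc-G, releases accumulate fast enough that every process eventually fits.
The rest can finish in the order proc-G, proc-D, proc-H, proc-B, proc-I. Step-by-step check:
  pool = (1, 3, 0)
  run proc-G (needs (1, 2, 0), free (1, 3, 0)); after release of (0, 0, 1) the pool is (1, 3, 1)
  run proc-D (needs (0, 3, 1), free (1, 3, 1)); after release of (2, 1, 0) the pool is (3, 4, 1)
  run proc-H (needs (3, 0, 0), free (3, 4, 1)); after release of (1, 0, 2) the pool is (4, 4, 3)
  run proc-B (needs (4, 4, 2), free (4, 4, 3)); after release of (0, 2, 3) the pool is (4, 6, 6)
  run proc-I (needs (0, 5, 6), free (4, 6, 6)); after release of (0, 2, 0) the pool is (4, 8, 6)


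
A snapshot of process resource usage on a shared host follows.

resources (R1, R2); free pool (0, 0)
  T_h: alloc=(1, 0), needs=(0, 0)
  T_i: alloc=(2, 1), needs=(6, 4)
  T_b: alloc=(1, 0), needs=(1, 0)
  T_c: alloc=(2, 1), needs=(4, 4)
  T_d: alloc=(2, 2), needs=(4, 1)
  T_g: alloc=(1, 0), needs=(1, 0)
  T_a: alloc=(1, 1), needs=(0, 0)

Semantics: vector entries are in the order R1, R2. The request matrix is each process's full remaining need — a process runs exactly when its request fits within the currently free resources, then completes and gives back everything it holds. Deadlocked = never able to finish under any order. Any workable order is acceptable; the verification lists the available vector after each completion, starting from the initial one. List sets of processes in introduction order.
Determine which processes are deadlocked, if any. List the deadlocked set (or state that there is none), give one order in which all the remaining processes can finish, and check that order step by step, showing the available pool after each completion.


Deadlocked set: T_i and T_c.
Key observation: after T_h, T_b, T_g, T_a, T_d complete, (6, 3) is the best the pool ever gets, yet each leftover process wants more R2.
A valid finishing order for the others: T_h, T_b, T_g, T_a, T_d. Walking it through:
  pool = (0, 0)
  run T_h (needs (0, 0), free (0, 0)); after release of (1, 0) the pool is (1, 0)
  run T_b (needs (1, 0), free (1, 0)); after release of (1, 0) the pool is (2, 0)
  run T_g (needs (1, 0), free (2, 0)); after release of (1, 0) the pool is (3, 0)
  run T_a (needs (0, 0), free (3, 0)); after release of (1, 1) the pool is (4, 1)
  run T_d (needs (4, 1), free (4, 1)); after release of (2, 2) the pool is (6, 3)
The stuck group stays short no matter what:
  blocked: T_i wants (6, 4), pool (6, 3) — not enough R2
  blocked: T_c wants (4, 4), pool (6, 3) — not enough R2


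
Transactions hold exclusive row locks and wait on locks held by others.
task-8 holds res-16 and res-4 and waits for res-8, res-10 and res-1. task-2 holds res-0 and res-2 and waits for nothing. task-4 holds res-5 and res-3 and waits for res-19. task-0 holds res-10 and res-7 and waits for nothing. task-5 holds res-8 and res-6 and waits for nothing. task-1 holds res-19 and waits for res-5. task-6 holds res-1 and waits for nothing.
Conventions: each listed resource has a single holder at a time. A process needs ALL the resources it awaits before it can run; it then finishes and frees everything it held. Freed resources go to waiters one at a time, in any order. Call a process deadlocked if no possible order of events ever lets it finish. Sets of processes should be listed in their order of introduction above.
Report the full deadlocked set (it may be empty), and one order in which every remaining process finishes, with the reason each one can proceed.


Deadlocked: task-4 and task-1.
Key observation: the cycle task-4 -> task-1 -> task-4 can never break — each member waits on the next; no other process is dragged down with it.
The rest can finish in the order task-2, task-6, task-0, task-5, task-8.
Walking it through:
  task-2 waits on nothing -> runs at once and releases res-0 and res-2
  task-6 waits on nothing -> runs at once and releases res-1
  task-0 waits on nothing -> runs at once and releases res-10 and res-7
  task-5 waits on nothing -> runs at once and releases res-8 and res-6
  task-8: everything it awaited (res-8, res-10 and res-1) is free; runs, freeing res-16 and res-4


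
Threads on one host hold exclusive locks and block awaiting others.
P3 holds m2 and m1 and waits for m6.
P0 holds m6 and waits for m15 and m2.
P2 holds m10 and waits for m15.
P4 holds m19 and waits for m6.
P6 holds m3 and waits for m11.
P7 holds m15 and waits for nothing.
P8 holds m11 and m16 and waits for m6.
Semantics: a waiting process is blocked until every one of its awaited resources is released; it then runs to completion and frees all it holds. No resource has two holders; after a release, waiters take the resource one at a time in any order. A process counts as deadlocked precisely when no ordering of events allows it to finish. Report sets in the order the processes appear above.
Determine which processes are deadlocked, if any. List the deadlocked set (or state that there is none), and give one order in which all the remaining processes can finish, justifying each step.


Deadlocked: P3, P0, P4, P6 and P8.
Key observation: the knot is the closed ring of waits P3 -> P0 -> P3; P4, P6 and P8 wait into the deadlock from upstream.
One completion order for the rest: P7, P2.
Step-by-step check:
  run P7 (it waits on nothing); releases m15
  P2 waits on m15 — all released -> runs and releases m10


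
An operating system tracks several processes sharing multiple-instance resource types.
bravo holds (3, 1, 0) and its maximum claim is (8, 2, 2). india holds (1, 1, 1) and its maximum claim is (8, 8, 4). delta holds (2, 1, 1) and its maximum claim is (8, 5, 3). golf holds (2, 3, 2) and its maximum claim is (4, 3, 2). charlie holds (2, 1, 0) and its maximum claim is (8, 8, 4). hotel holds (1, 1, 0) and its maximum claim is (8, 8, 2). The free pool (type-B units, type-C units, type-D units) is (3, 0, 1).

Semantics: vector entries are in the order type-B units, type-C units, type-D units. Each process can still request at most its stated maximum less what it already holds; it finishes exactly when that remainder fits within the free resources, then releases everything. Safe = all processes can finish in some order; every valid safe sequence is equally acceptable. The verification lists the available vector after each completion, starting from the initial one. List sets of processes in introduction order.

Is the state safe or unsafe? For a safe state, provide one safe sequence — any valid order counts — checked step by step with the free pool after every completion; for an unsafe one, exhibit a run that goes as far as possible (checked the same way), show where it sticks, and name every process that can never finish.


UNSAFE.
Key observation: type-C units is the bottleneck — with golf, bravo, delta done the pool holds (10, 5, 4), short of every remaining need.
A maximal execution: golf, bravo, delta — then nothing else fits. Check, step by step:
  pool = (3, 0, 1)
  golf: need (2, 0, 0) fits (3, 0, 1); releases (2, 3, 2), pool now (5, 3, 3)
  bravo: need (5, 1, 2) fits (5, 3, 3); releases (3, 1, 0), pool now (8, 4, 3)
  delta: need (6, 4, 2) fits (8, 4, 3); releases (2, 1, 1), pool now (10, 5, 4)
  india cannot run: need (7, 7, 3) vs free (10, 5, 4) (insufficient type-C units)
  charlie cannot run: need (6, 7, 4) vs free (10, 5, 4) (insufficient type-C units)
  hotel cannot run: need (7, 7, 2) vs free (10, 5, 4) (insufficient type-C units)
Processes that can never finish: india, charlie and hotel.


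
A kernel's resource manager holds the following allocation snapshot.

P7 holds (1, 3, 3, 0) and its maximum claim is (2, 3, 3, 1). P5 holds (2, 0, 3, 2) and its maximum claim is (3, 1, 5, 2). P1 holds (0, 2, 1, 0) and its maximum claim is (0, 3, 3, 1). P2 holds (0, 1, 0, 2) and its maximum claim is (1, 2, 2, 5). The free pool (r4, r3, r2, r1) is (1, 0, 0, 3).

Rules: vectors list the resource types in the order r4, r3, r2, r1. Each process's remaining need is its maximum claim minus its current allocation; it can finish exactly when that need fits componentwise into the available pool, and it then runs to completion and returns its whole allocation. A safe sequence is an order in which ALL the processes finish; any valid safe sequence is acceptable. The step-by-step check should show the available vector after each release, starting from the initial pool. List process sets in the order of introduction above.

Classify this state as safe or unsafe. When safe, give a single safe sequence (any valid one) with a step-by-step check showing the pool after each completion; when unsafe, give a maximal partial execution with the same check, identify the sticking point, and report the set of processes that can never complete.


SAFE — a valid safe sequence is P7, P1, P5, P2.
Key observation: P7 is the earliest step where a requested resource binds exactly: need (1, 0, 0, 1), pool (1, 0, 0, 3) at its turn.
Walking it through:
  pool = (1, 0, 0, 3)
  P7 needs (1, 0, 0, 1) <= (1, 0, 0, 3) -> finishes; pool += (1, 3, 3, 0) = (2, 3, 3, 3)
  P1 needs (0, 1, 2, 1) <= (2, 3, 3, 3) -> finishes; pool += (0, 2, 1, 0) = (2, 5, 4, 3)
  P5 needs (1, 1, 2, 0) <= (2, 5, 4, 3) -> finishes; pool += (2, 0, 3, 2) = (4, 5, 7, 5)
  P2 needs (1, 1, 2, 3) <= (4, 5, 7, 5) -> finishes; pool += (0, 1, 0, 2) = (4, 6, 7, 7)


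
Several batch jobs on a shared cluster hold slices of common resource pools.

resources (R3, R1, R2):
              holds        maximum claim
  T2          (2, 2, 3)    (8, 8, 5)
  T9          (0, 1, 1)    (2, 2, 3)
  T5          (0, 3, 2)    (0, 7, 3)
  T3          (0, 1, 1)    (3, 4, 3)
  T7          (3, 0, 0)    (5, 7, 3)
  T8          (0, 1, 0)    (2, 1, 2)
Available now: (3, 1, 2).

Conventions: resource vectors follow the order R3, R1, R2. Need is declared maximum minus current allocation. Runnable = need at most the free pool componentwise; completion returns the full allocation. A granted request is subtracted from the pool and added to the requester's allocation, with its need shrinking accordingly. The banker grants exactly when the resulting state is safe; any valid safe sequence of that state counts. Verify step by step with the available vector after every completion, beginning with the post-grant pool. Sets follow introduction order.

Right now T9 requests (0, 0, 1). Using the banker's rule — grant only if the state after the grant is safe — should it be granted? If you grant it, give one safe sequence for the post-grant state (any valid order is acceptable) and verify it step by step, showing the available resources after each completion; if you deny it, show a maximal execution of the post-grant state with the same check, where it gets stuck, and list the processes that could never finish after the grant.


GRANT — the state after the grant stays safe, e.g. via T9, T8, T3, T5, T7, T2.
Key observation: post-grant, (3, 1, 1) remains, and an order beginning with T9 completes everyone.
Verifying the post-grant state step by step:
  pool = (3, 1, 1)
  T9: need (2, 1, 1) fits (3, 1, 1); releases (0, 1, 2), pool now (3, 2, 3)
  T8: need (2, 0, 2) fits (3, 2, 3); releases (0, 1, 0), pool now (3, 3, 3)
  T3: need (3, 3, 2) fits (3, 3, 3); releases (0, 1, 1), pool now (3, 4, 4)
  T5: need (0, 4, 1) fits (3, 4, 4); releases (0, 3, 2), pool now (3, 7, 6)
  T7: need (2, 7, 3) fits (3, 7, 6); releases (3, 0, 0), pool now (6, 7, 6)
  T2: need (6, 6, 2) fits (6, 7, 6); releases (2, 2, 3), pool now (8, 9, 9)


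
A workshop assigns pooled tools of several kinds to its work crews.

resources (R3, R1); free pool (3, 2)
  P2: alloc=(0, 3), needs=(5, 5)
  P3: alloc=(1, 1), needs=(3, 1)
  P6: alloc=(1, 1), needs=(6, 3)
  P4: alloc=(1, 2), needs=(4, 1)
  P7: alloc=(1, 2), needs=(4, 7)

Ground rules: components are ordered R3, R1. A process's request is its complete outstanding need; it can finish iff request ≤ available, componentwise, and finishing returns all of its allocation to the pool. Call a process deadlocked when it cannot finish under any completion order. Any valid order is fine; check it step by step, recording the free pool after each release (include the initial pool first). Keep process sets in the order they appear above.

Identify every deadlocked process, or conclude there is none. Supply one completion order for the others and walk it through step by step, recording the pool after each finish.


The deadlocked set is empty.
Key observation: no deadlock: P3 fits now, and the freed resources carry the rest through.
A valid finishing order for the others: P3, P4, P2, P7, P6. Walking it through:
  pool = (3, 2)
  P3: need (3, 1) fits (3, 2); releases (1, 1), pool now (4, 3)
  P4: need (4, 1) fits (4, 3); releases (1, 2), pool now (5, 5)
  P2: need (5, 5) fits (5, 5); releases (0, 3), pool now (5, 8)
  P7: need (4, 7) fits (5, 8); releases (1, 2), pool now (6, 10)
  P6: need (6, 3) fits (6, 10); releases (1, 1), pool now (7, 11)


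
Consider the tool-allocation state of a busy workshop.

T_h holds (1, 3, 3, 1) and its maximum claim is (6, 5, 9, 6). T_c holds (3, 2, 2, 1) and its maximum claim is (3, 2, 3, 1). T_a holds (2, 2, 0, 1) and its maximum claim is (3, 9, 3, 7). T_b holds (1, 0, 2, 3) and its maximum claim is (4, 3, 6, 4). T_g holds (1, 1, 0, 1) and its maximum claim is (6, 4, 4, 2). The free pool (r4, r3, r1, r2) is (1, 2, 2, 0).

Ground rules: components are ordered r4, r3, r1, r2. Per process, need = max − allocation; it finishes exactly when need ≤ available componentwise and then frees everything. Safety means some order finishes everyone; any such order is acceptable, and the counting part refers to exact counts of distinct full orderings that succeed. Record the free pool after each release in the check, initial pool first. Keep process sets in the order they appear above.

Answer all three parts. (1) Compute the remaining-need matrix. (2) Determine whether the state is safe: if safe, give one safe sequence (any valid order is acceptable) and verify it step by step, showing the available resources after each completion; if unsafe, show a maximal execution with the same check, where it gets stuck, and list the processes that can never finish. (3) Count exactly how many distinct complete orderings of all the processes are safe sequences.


(1) Outstanding need per process (order r4, r3, r1, r2):
  T_h: (5, 2, 6, 5)
  T_c: (0, 0, 1, 0)
  T_a: (1, 7, 3, 6)
  T_b: (3, 3, 4, 1)
  T_g: (5, 3, 4, 1)
(2) The state is SAFE; one workable sequence: T_c, T_b, T_g, T_h, T_a.
Key observation: T_b marks the first exact bind of the order: its need (3, 3, 4, 1) fits the free (4, 4, 4, 1) with zero slack on a requested resource.
Verifying each step:
  pool = (1, 2, 2, 0)
  T_c needs (0, 0, 1, 0) <= (1, 2, 2, 0) -> finishes; pool += (3, 2, 2, 1) = (4, 4, 4, 1)
  T_b needs (3, 3, 4, 1) <= (4, 4, 4, 1) -> finishes; pool += (1, 0, 2, 3) = (5, 4, 6, 4)
  T_g needs (5, 3, 4, 1) <= (5, 4, 6, 4) -> finishes; pool += (1, 1, 0, 1) = (6, 5, 6, 5)
  T_h needs (5, 2, 6, 5) <= (6, 5, 6, 5) -> finishes; pool += (1, 3, 3, 1) = (7, 8, 9, 6)
  T_a needs (1, 7, 3, 6) <= (7, 8, 9, 6) -> finishes; pool += (2, 2, 0, 1) = (9, 10, 9, 7)
(3) The exact count: 1 of the possible complete orderings is a safe sequence.


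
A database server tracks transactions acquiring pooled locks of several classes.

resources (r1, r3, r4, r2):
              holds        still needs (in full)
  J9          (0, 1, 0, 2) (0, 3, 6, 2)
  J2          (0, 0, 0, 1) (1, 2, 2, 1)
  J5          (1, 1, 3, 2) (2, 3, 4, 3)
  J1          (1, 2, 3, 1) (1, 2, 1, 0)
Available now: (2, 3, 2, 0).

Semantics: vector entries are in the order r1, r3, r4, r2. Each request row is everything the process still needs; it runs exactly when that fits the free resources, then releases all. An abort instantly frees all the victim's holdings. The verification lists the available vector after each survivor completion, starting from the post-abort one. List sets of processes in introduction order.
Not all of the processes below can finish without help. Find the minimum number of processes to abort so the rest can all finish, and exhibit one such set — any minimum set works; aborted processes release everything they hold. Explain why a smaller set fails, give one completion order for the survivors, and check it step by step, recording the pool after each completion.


Abort J9.
Key observation: the deadlocked J5 becomes finishable only because J9 released (0, 1, 0, 2); it completes at step 2 below.
Why nothing smaller works: aborting no one leaves the state deadlocked as given.
The survivors complete as J1, J5, J2. Step-by-step check (starting from the post-abort pool):
  pool = (2, 4, 2, 2)
  J1: need (1, 2, 1, 0) fits (2, 4, 2, 2); releases (1, 2, 3, 1), pool now (3, 6, 5, 3)
  J5: need (2, 3, 4, 3) fits (3, 6, 5, 3); releases (1, 1, 3, 2), pool now (4, 7, 8, 5)
  J2: need (1, 2, 2, 1) fits (4, 7, 8, 5); releases (0, 0, 0, 1), pool now (4, 7, 8, 6)


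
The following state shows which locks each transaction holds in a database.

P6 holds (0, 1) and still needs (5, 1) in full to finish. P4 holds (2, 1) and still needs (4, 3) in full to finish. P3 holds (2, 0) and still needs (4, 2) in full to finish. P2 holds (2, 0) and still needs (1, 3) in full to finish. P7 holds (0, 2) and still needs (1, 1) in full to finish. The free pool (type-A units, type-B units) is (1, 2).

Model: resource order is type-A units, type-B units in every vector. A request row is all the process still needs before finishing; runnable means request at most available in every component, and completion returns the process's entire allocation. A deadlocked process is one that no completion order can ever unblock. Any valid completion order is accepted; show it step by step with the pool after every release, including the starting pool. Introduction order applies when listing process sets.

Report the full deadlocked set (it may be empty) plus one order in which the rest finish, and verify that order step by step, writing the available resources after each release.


Deadlocked: P6, P4 and P3.
Key observation: once P7, P2 finish, the pool peaks at (3, 4) — and every remaining process still needs more type-A units than that.
The rest can finish in the order P7, P2. Check, step by step:
  pool = (1, 2)
  run P7 (needs (1, 1), free (1, 2)); after release of (0, 2) the pool is (1, 4)
  run P2 (needs (1, 3), free (1, 4)); after release of (2, 0) the pool is (3, 4)
The blocked processes can never fit:
  P6 still needs (5, 1) but only (3, 4) is free — short on type-A units
  P4 still needs (4, 3) but only (3, 4) is free — short on type-A units
  P3 still needs (4, 2) but only (3, 4) is free — short on type-A units


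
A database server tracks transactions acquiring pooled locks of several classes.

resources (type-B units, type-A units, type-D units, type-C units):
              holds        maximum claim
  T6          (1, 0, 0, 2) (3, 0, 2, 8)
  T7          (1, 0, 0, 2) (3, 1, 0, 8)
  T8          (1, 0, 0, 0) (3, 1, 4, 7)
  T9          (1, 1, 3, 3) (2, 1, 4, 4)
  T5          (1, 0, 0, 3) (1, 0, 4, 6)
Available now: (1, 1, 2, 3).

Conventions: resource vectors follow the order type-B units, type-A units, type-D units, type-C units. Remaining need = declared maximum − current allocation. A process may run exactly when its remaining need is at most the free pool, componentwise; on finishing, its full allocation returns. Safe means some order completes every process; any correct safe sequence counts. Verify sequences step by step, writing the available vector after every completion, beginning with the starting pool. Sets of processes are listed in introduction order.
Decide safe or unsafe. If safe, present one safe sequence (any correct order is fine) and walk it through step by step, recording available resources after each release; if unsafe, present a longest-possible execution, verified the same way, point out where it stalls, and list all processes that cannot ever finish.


SAFE, for example via the order T9, T6, T8, T5, T7.
Key observation: T9 marks the first exact bind of the order: its need (1, 0, 1, 1) fits the free (1, 1, 2, 3) with zero slack on a requested resource.
Check, step by step:
  pool = (1, 1, 2, 3)
  run T9 (needs (1, 0, 1, 1), free (1, 1, 2, 3)); after release of (1, 1, 3, 3) the pool is (2, 2, 5, 6)
  run T6 (needs (2, 0, 2, 6), free (2, 2, 5, 6)); after release of (1, 0, 0, 2) the pool is (3, 2, 5, 8)
  run T8 (needs (2, 1, 4, 7), free (3, 2, 5, 8)); after release of (1, 0, 0, 0) the pool is (4, 2, 5, 8)
  run T5 (needs (0, 0, 4, 3), free (4, 2, 5, 8)); after release of (1, 0, 0, 3) the pool is (5, 2, 5, 11)
  run T7 (needs (2, 1, 0, 6), free (5, 2, 5, 11)); after release of (1, 0, 0, 2) the pool is (6, 2, 5, 13)


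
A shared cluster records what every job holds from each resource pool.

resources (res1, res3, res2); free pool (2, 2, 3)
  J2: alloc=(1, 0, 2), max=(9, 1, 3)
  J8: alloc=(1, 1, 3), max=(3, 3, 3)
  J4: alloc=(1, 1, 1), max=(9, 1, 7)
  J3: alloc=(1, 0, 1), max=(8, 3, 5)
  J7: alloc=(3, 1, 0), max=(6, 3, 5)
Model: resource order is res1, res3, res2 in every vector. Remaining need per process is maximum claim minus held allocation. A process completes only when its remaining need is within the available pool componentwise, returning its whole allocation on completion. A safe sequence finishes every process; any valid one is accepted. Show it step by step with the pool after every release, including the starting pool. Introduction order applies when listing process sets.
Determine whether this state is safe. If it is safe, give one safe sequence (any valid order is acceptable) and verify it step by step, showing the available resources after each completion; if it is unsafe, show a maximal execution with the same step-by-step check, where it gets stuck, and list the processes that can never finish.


UNSAFE.
Key observation: the pool after J8, J7 is (6, 4, 6); every surviving request exceeds it in res1, so progress ends there.
Going as far as possible: J8, J7; after that, nothing fits. Step-by-step check:
  pool = (2, 2, 3)
  J8: need (2, 2, 0) fits (2, 2, 3); releases (1, 1, 3), pool now (3, 3, 6)
  J7: need (3, 2, 5) fits (3, 3, 6); releases (3, 1, 0), pool now (6, 4, 6)
  blocked: J2 wants (8, 1, 1), pool (6, 4, 6) — not enough res1
  blocked: J4 wants (8, 0, 6), pool (6, 4, 6) — not enough res1
  blocked: J3 wants (7, 3, 4), pool (6, 4, 6) — not enough res1
Never able to finish: J2, J4 and J3.


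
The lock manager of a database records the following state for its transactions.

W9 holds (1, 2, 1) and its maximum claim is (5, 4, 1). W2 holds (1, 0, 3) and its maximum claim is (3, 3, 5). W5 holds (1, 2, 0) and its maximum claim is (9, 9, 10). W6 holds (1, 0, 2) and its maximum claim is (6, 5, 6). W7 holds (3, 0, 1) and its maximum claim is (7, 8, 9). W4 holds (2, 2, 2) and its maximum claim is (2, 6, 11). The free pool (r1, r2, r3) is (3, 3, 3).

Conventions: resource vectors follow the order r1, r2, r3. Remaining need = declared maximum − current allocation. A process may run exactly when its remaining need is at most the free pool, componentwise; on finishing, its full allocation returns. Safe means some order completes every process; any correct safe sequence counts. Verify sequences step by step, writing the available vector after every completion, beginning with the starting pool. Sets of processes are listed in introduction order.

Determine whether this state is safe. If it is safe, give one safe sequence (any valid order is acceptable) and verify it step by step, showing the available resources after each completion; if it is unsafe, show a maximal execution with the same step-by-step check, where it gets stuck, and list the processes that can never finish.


SAFE — a valid safe sequence is W2, W9, W6, W4, W5, W7.
Key observation: W2 marks the first exact bind of the order: its need (2, 3, 2) fits the free (3, 3, 3) with zero slack on a requested resource.
Check, step by step:
  pool = (3, 3, 3)
  W2: need (2, 3, 2) fits (3, 3, 3); releases (1, 0, 3), pool now (4, 3, 6)
  W9: need (4, 2, 0) fits (4, 3, 6); releases (1, 2, 1), pool now (5, 5, 7)
  W6: need (5, 5, 4) fits (5, 5, 7); releases (1, 0, 2), pool now (6, 5, 9)
  W4: need (0, 4, 9) fits (6, 5, 9); releases (2, 2, 2), pool now (8, 7, 11)
  W5: need (8, 7, 10) fits (8, 7, 11); releases (1, 2, 0), pool now (9, 9, 11)
  W7: need (4, 8, 8) fits (9, 9, 11); releases (3, 0, 1), pool now (12, 9, 12)


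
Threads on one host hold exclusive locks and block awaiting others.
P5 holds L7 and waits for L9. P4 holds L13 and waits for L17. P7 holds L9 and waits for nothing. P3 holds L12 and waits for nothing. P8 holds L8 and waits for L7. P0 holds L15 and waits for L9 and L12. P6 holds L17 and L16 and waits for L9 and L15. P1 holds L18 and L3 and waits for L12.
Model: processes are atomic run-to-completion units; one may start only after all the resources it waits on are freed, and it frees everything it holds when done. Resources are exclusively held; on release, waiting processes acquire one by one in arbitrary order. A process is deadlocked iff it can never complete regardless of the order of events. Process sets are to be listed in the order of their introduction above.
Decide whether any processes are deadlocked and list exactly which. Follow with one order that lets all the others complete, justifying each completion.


No process is deadlocked.
Key observation: all waits point, directly or indirectly, at processes that can finish, so nothing is permanently blocked.
A valid finishing order for the others: P7, P5, P8, P3, P0, P1, P6, P4.
Step-by-step check:
  P7 waits on nothing -> runs at once and releases L9
  P5 waits on L9 — all released -> runs and releases L7
  P8 waits on L7 — all released -> runs and releases L8
  P3 waits on nothing -> runs at once and releases L12
  P0 waits on L9 and L12 — all released -> runs and releases L15
  P1 waits on L12 — all released -> runs and releases L18 and L3
  P6 waits on L9 and L15 — all released -> runs and releases L17 and L16
  P4 waits on L17 — all released -> runs and releases L13


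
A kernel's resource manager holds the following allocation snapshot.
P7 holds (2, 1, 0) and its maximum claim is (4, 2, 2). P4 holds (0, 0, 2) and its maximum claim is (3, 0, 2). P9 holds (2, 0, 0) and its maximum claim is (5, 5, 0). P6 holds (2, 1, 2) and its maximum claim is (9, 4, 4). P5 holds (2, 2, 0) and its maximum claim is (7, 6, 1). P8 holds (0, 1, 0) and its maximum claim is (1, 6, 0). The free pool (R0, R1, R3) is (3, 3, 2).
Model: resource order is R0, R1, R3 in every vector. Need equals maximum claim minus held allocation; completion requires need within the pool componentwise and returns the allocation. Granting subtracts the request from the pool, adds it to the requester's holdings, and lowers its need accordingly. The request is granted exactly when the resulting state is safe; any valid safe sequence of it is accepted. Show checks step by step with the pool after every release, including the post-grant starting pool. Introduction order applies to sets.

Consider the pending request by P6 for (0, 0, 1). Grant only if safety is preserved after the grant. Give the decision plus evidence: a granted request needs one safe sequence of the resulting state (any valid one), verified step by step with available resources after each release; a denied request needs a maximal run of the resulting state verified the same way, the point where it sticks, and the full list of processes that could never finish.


GRANT — the state after the grant stays safe, e.g. via P4, P7, P5, P8, P9, P6.
Key observation: post-grant, (3, 3, 1) remains, and an order beginning with P4 completes everyone.
Verifying the post-grant state step by step:
  pool = (3, 3, 1)
  P4 needs (3, 0, 0) <= (3, 3, 1) -> finishes; pool += (0, 0, 2) = (3, 3, 3)
  P7 needs (2, 1, 2) <= (3, 3, 3) -> finishes; pool += (2, 1, 0) = (5, 4, 3)
  P5 needs (5, 4, 1) <= (5, 4, 3) -> finishes; pool += (2, 2, 0) = (7, 6, 3)
  P8 needs (1, 5, 0) <= (7, 6, 3) -> finishes; pool += (0, 1, 0) = (7, 7, 3)
  P9 needs (3, 5, 0) <= (7, 7, 3) -> finishes; pool += (2, 0, 0) = (9, 7, 3)
  P6 needs (7, 3, 1) <= (9, 7, 3) -> finishes; pool += (2, 1, 3) = (11, 8, 6)


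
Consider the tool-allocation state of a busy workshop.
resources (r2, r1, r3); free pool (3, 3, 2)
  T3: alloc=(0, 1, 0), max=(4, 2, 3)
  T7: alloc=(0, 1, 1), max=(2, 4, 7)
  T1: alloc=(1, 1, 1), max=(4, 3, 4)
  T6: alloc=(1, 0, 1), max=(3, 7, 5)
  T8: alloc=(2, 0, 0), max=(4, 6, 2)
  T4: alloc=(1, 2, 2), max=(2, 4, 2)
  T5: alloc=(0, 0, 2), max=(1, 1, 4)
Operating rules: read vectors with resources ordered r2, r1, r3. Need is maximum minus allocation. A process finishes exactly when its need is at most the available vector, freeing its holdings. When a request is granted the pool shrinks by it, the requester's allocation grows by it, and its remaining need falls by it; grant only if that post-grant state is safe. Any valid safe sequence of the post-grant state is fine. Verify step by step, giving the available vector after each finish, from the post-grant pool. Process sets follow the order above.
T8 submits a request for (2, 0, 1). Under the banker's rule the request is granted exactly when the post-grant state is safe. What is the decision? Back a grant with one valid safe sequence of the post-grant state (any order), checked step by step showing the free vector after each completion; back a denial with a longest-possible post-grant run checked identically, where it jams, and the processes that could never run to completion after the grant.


DENY. Granting would leave the state unsafe.
Key observation: after T4, T5 the pool peaks at (2, 5, 5), and each blocked process is short somewhere: T3 on r2; T7 on r3; T1 on r2; T6 on r1; T8 on r1.
After a pretend grant, a maximal execution: T4, T5 — then nothing else fits. Check, step by step:
  pool = (1, 3, 1)
  T4 needs (1, 2, 0) <= (1, 3, 1) -> finishes; pool += (1, 2, 2) = (2, 5, 3)
  T5 needs (1, 1, 2) <= (2, 5, 3) -> finishes; pool += (0, 0, 2) = (2, 5, 5)
  T3 cannot run: need (4, 1, 3) vs free (2, 5, 5) (insufficient r2)
  T7 cannot run: need (2, 3, 6) vs free (2, 5, 5) (insufficient r3)
  T1 cannot run: need (3, 2, 3) vs free (2, 5, 5) (insufficient r2)
  T6 cannot run: need (2, 7, 4) vs free (2, 5, 5) (insufficient r1)
  T8 cannot run: need (0, 6, 1) vs free (2, 5, 5) (insufficient r1)
Processes that could never finish after the grant: T3, T7, T1, T6 and T8.


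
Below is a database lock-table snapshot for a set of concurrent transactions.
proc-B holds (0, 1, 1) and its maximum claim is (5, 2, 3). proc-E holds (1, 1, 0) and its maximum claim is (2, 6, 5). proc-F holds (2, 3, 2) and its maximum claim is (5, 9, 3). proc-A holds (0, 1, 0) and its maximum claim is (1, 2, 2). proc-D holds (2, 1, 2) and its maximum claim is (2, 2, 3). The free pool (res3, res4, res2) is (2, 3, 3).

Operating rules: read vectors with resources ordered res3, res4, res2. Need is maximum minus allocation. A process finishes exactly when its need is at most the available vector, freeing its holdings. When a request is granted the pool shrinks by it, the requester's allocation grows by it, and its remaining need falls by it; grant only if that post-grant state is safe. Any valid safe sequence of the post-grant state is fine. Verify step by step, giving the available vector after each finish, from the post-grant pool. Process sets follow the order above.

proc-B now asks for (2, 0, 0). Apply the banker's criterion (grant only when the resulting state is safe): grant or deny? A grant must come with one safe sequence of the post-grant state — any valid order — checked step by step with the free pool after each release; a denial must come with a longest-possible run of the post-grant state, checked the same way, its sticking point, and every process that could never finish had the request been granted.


GRANT: granting preserves safety; a valid post-grant sequence is proc-D, proc-A, proc-E, proc-F, proc-B.
Key observation: after the grant the pool drops to (0, 3, 3), which still lets proc-D finish first and unwind the rest.
Step-by-step check of the post-grant state:
  pool = (0, 3, 3)
  proc-D needs (0, 1, 1) <= (0, 3, 3) -> finishes; pool += (2, 1, 2) = (2, 4, 5)
  proc-A needs (1, 1, 2) <= (2, 4, 5) -> finishes; pool += (0, 1, 0) = (2, 5, 5)
  proc-E needs (1, 5, 5) <= (2, 5, 5) -> finishes; pool += (1, 1, 0) = (3, 6, 5)
  proc-F needs (3, 6, 1) <= (3, 6, 5) -> finishes; pool += (2, 3, 2) = (5, 9, 7)
  proc-B needs (3, 1, 2) <= (5, 9, 7) -> finishes; pool += (2, 1, 1) = (7, 10, 8)


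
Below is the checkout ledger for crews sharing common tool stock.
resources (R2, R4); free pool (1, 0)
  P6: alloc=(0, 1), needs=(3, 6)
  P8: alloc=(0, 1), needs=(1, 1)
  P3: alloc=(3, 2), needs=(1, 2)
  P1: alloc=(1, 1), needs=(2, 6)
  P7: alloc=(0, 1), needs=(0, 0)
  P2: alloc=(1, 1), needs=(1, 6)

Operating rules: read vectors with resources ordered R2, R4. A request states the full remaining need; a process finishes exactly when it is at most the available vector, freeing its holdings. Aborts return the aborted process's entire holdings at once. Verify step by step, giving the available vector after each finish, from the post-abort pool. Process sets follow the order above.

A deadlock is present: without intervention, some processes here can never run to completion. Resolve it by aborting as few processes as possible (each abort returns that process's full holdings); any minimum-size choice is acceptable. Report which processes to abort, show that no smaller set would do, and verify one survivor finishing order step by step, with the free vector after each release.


Abort P6 and P2.
Key observation: the deadlocked P1 becomes finishable only because P6 and P2 released (1, 2); it completes at step 4 below.
Minimality, checking each single-abort alternative: P6 alone leaves P1 blocked (short on R4); P8 alone leaves P6 blocked (short on R4); P3 alone leaves P6 blocked (short on R4); P1 alone leaves P6 blocked (short on R4); P7 alone leaves P6 blocked (short on R4); P2 alone leaves P6 blocked (short on R4).
One survivor order: P8, P3, P7, P1. Step-by-step check (post-abort pool first):
  pool = (2, 2)
  P8 needs (1, 1) <= (2, 2) -> finishes; pool += (0, 1) = (2, 3)
  P3 needs (1, 2) <= (2, 3) -> finishes; pool += (3, 2) = (5, 5)
  P7 needs (0, 0) <= (5, 5) -> finishes; pool += (0, 1) = (5, 6)
  P1 needs (2, 6) <= (5, 6) -> finishes; pool += (1, 1) = (6, 7)


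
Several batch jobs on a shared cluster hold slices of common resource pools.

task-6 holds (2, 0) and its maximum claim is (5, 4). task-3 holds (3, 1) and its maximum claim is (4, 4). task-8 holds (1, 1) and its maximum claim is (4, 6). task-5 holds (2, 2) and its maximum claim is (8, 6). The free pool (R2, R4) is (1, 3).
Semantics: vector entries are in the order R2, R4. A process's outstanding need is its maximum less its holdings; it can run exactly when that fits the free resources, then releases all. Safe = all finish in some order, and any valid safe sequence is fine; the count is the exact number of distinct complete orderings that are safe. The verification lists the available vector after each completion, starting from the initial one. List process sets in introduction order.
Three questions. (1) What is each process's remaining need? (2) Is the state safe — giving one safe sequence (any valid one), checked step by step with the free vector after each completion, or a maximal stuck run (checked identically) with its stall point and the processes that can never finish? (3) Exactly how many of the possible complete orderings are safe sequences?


(1) Remaining need (order R2, R4):
  task-6: (3, 4)
  task-3: (1, 3)
  task-8: (3, 5)
  task-5: (6, 4)
(2) SAFE. One safe sequence: task-3, task-6, task-5, task-8.
Key observation: task-3 marks the first exact bind of the order: its need (1, 3) fits the free (1, 3) with zero slack on a requested resource.
Step-by-step check:
  pool = (1, 3)
  task-3: need (1, 3) fits (1, 3); releases (3, 1), pool now (4, 4)
  task-6: need (3, 4) fits (4, 4); releases (2, 0), pool now (6, 4)
  task-5: need (6, 4) fits (6, 4); releases (2, 2), pool now (8, 6)
  task-8: need (3, 5) fits (8, 6); releases (1, 1), pool now (9, 7)
(3) The exact count: 1 of the possible complete orderings is a safe sequence.


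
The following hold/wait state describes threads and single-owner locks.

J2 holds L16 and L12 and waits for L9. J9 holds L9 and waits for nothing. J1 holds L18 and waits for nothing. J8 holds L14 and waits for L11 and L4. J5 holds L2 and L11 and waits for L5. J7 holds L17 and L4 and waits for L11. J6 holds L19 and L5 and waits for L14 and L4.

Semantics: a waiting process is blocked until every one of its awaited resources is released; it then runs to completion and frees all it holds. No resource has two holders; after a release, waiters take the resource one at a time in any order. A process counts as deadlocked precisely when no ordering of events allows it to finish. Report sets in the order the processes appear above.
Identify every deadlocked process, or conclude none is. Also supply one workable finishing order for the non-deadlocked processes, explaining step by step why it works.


Deadlocked: J8, J5, J7 and J6.
Key observation: nobody on the ring J8 -> J5 -> J6 -> J8 can start until another member finishes, which never happens; J7 is caught in further circular waits.
One completion order for the rest: J9, J2, J1.
Step-by-step check:
  J9: no waits; runs immediately, freeing L9
  run J2 (all its waits — L9 — are resolved); releases L16 and L12
  J1: no waits; runs immediately, freeing L18
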